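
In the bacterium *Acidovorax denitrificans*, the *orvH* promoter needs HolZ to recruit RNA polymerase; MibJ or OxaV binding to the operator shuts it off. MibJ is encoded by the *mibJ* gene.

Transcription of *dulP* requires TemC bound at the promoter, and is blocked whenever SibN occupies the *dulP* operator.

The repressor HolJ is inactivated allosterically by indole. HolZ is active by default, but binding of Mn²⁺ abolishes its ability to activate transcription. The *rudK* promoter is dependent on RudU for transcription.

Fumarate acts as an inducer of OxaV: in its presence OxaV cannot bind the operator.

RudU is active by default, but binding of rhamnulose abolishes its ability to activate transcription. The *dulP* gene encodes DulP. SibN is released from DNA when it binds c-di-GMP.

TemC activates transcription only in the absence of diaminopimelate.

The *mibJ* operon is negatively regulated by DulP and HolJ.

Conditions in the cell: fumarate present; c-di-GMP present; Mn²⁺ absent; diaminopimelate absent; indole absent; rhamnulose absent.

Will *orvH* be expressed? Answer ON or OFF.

c-di-GMP is present, so SibN is inactive.
Diaminopimelate is absent, so TemC is active.
No repressor is bound and TemC is active, so *dulP* is transcribed.
So DulP is produced and active.
Indole is absent, so HolJ is active.
With repressor DulP bound, *mibJ* is not transcribed.
So MibJ is not produced.
Fumarate is present, so OxaV is inactive.
Mn²⁺ is absent, so HolZ is active.
No repressor is bound and HolZ is active, so *orvH* is transcribed.

ON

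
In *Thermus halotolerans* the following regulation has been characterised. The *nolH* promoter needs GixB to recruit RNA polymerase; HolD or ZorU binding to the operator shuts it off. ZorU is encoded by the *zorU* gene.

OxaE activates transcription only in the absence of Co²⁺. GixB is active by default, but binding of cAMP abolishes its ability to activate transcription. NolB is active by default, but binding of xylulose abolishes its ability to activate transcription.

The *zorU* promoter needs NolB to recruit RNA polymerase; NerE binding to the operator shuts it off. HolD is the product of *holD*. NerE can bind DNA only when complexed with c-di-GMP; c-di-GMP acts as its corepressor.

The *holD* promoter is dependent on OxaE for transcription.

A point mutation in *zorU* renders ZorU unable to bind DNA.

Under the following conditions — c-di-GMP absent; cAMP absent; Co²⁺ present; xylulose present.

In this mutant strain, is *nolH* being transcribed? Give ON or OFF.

ON

cAMP is absent, so GixB is active.
Co²⁺ is present, so OxaE is inactive.
Required activator OxaE is absent, so *holD* is not transcribed.
So HolD is not produced.
ZorU is non-functional in this strain, so it has no effect.
No repressor is bound and GixB is active, so *nolH* is transcribed.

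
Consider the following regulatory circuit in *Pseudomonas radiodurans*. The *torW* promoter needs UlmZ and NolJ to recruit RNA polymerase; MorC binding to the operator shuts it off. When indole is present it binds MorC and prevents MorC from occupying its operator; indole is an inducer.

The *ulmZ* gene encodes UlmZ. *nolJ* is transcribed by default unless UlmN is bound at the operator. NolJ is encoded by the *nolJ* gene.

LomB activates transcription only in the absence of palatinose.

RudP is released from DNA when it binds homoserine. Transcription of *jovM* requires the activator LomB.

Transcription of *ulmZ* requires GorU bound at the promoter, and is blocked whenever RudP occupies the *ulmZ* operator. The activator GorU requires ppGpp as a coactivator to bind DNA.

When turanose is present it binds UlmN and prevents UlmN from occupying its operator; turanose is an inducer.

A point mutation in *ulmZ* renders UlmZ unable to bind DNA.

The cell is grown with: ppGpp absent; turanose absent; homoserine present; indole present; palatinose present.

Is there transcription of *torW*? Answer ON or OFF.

OFF

Indole is present, so MorC is inactive.
UlmZ is non-functional in this strain, so it has no effect.
Turanose is absent, so UlmN is active.
With repressor UlmN bound, *nolJ* is not transcribed.
So NolJ is not produced.
Required activator UlmZ is absent, so *torW* is not transcribed.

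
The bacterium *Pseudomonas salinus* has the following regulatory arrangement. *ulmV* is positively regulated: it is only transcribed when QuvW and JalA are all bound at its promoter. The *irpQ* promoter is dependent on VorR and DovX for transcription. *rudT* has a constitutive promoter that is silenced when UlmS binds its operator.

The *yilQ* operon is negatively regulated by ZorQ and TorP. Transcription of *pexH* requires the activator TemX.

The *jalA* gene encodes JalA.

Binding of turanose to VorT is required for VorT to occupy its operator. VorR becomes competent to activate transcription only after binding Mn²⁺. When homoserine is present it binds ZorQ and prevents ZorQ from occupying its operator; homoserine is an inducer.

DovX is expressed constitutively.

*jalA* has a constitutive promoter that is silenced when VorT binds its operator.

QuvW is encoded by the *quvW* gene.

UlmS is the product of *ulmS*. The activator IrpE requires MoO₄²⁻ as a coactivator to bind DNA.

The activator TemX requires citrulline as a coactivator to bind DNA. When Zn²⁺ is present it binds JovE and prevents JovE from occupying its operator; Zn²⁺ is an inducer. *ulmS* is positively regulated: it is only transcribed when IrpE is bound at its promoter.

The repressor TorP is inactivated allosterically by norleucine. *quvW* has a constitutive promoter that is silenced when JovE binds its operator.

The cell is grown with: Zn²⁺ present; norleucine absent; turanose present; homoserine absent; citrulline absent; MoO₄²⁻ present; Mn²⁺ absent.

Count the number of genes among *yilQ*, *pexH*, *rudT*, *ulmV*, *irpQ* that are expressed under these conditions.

0

Homoserine is absent, so ZorQ is active.
Norleucine is absent, so TorP is active.
With repressor ZorQ bound, *yilQ* is not transcribed.
→ *yilQ* is OFF.
Citrulline is absent, so TemX is inactive.
Required activator TemX is absent, so *pexH* is not transcribed.
→ *pexH* is OFF.
MoO₄²⁻ is present, so IrpE is active.
No repressor is bound and IrpE is active, so *ulmS* is transcribed.
So UlmS is produced and active.
With repressor UlmS bound, *rudT* is not transcribed.
→ *rudT* is OFF.
Zn²⁺ is present, so JovE is inactive.
With no repressor bound, *quvW* is transcribed.
So QuvW is produced and active.
Turanose is present, so VorT is active.
With repressor VorT bound, *jalA* is not transcribed.
So JalA is not produced.
Required activator JalA is absent, so *ulmV* is not transcribed.
→ *ulmV* is OFF.
Mn²⁺ is absent, so VorR is inactive.
DovX is produced constitutively and is active.
Required activator VorR is absent, so *irpQ* is not transcribed.
→ *irpQ* is OFF.
0 of the 5 genes are transcribed.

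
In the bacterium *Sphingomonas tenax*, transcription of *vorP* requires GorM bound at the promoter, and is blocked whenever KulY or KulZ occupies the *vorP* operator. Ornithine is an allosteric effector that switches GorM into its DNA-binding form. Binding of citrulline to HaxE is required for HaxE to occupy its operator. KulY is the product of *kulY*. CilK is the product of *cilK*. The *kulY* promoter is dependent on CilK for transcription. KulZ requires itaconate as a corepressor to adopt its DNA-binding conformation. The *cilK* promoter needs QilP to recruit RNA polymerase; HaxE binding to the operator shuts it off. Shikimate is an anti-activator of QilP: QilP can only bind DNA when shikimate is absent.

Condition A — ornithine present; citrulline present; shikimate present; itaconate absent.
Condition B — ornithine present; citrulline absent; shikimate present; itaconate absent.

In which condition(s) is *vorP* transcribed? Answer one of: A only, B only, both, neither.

Condition A:
Ornithine is present, so GorM is active.
Citrulline is present, so HaxE is active.
Shikimate is present, so QilP is inactive.
With repressor HaxE bound, *cilK* is not transcribed.
So CilK is not produced.
Required activator CilK is absent, so *kulY* is not transcribed.
So KulY is not produced.
Itaconate is absent, so KulZ is inactive.
No repressor is bound and GorM is active, so *vorP* is transcribed.
→ *vorP* is ON in A.
Condition B:
Ornithine is present, so GorM is active.
Citrulline is absent, so HaxE is inactive.
Shikimate is present, so QilP is inactive.
Required activator QilP is absent, so *cilK* is not transcribed.
So CilK is not produced.
Required activator CilK is absent, so *kulY* is not transcribed.
So KulY is not produced.
Itaconate is absent, so KulZ is inactive.
No repressor is bound and GorM is active, so *vorP* is transcribed.
→ *vorP* is ON in B.

both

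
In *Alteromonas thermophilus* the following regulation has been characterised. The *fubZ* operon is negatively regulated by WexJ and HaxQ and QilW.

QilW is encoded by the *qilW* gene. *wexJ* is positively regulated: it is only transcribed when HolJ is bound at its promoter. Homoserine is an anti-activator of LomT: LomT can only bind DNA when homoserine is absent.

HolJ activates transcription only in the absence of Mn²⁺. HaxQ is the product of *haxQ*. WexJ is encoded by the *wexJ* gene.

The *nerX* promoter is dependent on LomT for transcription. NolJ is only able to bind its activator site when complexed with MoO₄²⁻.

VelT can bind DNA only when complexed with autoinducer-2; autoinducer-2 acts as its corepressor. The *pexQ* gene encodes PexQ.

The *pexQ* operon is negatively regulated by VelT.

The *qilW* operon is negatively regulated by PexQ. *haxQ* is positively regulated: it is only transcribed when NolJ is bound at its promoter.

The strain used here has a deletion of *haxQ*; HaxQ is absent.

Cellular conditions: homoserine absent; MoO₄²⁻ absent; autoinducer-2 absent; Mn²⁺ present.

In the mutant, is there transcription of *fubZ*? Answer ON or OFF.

ON

Mn²⁺ is present, so HolJ is inactive.
Required activator HolJ is absent, so *wexJ* is not transcribed.
So WexJ is not produced.
HaxQ is non-functional in this strain, so it has no effect.
Autoinducer-2 is absent, so VelT is inactive.
With no repressor bound, *pexQ* is transcribed.
So PexQ is produced and active.
With repressor PexQ bound, *qilW* is not transcribed.
So QilW is not produced.
With no repressor bound, *fubZ* is transcribed.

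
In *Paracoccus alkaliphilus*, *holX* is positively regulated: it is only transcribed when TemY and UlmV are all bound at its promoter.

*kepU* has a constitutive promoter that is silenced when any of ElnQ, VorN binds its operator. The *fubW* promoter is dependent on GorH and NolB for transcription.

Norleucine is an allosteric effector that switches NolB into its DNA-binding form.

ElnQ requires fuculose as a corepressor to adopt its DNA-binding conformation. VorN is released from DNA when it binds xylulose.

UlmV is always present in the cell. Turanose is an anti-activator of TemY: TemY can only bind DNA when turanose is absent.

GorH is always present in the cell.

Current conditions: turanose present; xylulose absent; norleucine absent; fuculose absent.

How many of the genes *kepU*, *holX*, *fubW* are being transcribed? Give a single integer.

Fuculose is absent, so ElnQ is inactive.
Xylulose is absent, so VorN is active.
With repressor VorN bound, *kepU* is not transcribed.
→ *kepU* is OFF.
Turanose is present, so TemY is inactive.
UlmV is produced constitutively and is active.
Required activator TemY is absent, so *holX* is not transcribed.
→ *holX* is OFF.
GorH is produced constitutively and is active.
Norleucine is absent, so NolB is inactive.
Required activator NolB is absent, so *fubW* is not transcribed.
→ *fubW* is OFF.
0 of the 3 genes are transcribed.

0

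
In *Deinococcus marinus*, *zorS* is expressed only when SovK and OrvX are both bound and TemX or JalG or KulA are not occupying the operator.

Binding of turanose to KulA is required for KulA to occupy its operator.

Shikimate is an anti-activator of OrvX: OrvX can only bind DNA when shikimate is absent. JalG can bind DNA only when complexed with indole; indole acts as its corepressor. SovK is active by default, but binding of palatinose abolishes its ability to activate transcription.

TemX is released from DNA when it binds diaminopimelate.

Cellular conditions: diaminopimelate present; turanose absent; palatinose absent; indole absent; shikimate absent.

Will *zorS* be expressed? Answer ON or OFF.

ON

Palatinose is absent, so SovK is active.
Shikimate is absent, so OrvX is active.
Diaminopimelate is present, so TemX is inactive.
Indole is absent, so JalG is inactive.
Turanose is absent, so KulA is inactive.
No repressor is bound and SovK and OrvX are active, so *zorS* is transcribed.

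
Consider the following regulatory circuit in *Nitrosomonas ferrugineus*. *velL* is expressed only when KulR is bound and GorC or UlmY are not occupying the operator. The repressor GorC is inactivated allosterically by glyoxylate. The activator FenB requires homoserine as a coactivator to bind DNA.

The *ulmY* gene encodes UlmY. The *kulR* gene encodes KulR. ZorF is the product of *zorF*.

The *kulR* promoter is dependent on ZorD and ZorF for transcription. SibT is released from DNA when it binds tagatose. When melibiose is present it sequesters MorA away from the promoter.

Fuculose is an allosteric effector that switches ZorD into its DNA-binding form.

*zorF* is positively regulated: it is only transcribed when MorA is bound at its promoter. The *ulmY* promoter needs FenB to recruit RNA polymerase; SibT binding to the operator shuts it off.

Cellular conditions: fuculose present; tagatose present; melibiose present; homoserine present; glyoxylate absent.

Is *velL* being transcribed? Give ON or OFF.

OFF

Glyoxylate is absent, so GorC is active.
Fuculose is present, so ZorD is active.
Melibiose is present, so MorA is inactive.
Required activator MorA is absent, so *zorF* is not transcribed.
So ZorF is not produced.
Required activator ZorF is absent, so *kulR* is not transcribed.
So KulR is not produced.
Tagatose is present, so SibT is inactive.
Homoserine is present, so FenB is active.
No repressor is bound and FenB is active, so *ulmY* is transcribed.
So UlmY is produced and active.
With repressor GorC bound, *velL* is not transcribed.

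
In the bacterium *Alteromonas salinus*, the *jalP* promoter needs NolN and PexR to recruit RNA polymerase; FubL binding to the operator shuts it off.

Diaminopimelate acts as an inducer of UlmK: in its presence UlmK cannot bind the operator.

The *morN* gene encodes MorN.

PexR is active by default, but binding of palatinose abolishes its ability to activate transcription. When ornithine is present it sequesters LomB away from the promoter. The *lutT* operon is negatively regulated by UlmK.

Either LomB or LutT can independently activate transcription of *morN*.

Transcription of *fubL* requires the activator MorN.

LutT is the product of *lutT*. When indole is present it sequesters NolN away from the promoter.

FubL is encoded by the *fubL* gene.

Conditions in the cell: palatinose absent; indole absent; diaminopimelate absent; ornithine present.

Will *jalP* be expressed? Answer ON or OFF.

Indole is absent, so NolN is active.
Ornithine is present, so LomB is inactive.
Diaminopimelate is absent, so UlmK is active.
With repressor UlmK bound, *lutT* is not transcribed.
So LutT is not produced.
No activator is available at the *morN* promoter, so *morN* is not transcribed.
So MorN is not produced.
Required activator MorN is absent, so *fubL* is not transcribed.
So FubL is not produced.
Palatinose is absent, so PexR is active.
No repressor is bound and NolN and PexR are active, so *jalP* is transcribed.

ON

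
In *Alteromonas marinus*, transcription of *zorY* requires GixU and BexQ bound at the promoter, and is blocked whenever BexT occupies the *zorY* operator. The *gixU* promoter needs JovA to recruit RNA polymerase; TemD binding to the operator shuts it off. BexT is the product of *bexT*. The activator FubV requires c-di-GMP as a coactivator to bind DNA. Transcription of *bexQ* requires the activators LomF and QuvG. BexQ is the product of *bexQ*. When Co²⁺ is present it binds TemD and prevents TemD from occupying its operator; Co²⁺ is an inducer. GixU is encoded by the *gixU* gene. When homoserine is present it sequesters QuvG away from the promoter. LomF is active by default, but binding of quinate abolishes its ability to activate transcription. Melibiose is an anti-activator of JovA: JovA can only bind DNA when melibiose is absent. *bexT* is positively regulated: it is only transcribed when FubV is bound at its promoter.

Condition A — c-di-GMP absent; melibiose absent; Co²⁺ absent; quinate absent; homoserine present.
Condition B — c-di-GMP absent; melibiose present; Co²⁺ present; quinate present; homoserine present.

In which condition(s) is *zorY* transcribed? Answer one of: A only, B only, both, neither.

neither

Condition A:
c-di-GMP is absent, so FubV is inactive.
Required activator FubV is absent, so *bexT* is not transcribed.
So BexT is not produced.
Melibiose is absent, so JovA is active.
Co²⁺ is absent, so TemD is active.
With repressor TemD bound, *gixU* is not transcribed.
So GixU is not produced.
Quinate is absent, so LomF is active.
Homoserine is present, so QuvG is inactive.
Required activator QuvG is absent, so *bexQ* is not transcribed.
So BexQ is not produced.
Required activator GixU is absent, so *zorY* is not transcribed.
→ *zorY* is OFF in A.
Condition B:
c-di-GMP is absent, so FubV is inactive.
Required activator FubV is absent, so *bexT* is not transcribed.
So BexT is not produced.
Melibiose is present, so JovA is inactive.
Co²⁺ is present, so TemD is inactive.
Required activator JovA is absent, so *gixU* is not transcribed.
So GixU is not produced.
Quinate is present, so LomF is inactive.
Homoserine is present, so QuvG is inactive.
Required activator LomF is absent, so *bexQ* is not transcribed.
So BexQ is not produced.
Required activator GixU is absent, so *zorY* is not transcribed.
→ *zorY* is OFF in B.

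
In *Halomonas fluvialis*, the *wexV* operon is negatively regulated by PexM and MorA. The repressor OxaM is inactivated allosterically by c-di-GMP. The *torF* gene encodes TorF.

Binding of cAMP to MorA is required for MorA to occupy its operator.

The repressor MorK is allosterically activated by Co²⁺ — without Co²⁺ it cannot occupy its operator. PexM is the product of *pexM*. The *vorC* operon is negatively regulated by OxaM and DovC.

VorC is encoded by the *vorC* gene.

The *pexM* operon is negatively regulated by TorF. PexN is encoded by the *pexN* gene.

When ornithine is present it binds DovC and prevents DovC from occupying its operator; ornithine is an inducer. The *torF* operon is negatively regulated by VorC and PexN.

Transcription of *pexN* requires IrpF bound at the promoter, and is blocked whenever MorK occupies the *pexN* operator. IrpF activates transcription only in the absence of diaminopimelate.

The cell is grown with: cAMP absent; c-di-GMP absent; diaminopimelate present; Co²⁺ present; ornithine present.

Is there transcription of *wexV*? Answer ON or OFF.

c-di-GMP is absent, so OxaM is active.
Ornithine is present, so DovC is inactive.
With repressor OxaM bound, *vorC* is not transcribed.
So VorC is not produced.
Co²⁺ is present, so MorK is active.
Diaminopimelate is present, so IrpF is inactive.
With repressor MorK bound, *pexN* is not transcribed.
So PexN is not produced.
With no repressor bound, *torF* is transcribed.
So TorF is produced and active.
With repressor TorF bound, *pexM* is not transcribed.
So PexM is not produced.
cAMP is absent, so MorA is inactive.
With no repressor bound, *wexV* is transcribed.

ON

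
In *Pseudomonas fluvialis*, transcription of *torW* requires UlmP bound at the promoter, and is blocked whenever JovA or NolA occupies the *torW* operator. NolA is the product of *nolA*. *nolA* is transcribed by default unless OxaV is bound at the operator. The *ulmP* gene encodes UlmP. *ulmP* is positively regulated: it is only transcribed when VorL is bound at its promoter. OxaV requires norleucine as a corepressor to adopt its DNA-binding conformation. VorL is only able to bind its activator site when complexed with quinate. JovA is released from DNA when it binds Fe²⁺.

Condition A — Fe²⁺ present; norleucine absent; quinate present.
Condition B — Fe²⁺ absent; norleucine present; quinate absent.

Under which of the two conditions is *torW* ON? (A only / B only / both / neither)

Condition A:
Fe²⁺ is present, so JovA is inactive.
Norleucine is absent, so OxaV is inactive.
With no repressor bound, *nolA* is transcribed.
So NolA is produced and active.
Quinate is present, so VorL is active.
No repressor is bound and VorL is active, so *ulmP* is transcribed.
So UlmP is produced and active.
With repressor NolA bound, *torW* is not transcribed.
→ *torW* is OFF in A.
Condition B:
Fe²⁺ is absent, so JovA is active.
Norleucine is present, so OxaV is active.
With repressor OxaV bound, *nolA* is not transcribed.
So NolA is not produced.
Quinate is absent, so VorL is inactive.
Required activator VorL is absent, so *ulmP* is not transcribed.
So UlmP is not produced.
With repressor JovA bound, *torW* is not transcribed.
→ *torW* is OFF in B.

neither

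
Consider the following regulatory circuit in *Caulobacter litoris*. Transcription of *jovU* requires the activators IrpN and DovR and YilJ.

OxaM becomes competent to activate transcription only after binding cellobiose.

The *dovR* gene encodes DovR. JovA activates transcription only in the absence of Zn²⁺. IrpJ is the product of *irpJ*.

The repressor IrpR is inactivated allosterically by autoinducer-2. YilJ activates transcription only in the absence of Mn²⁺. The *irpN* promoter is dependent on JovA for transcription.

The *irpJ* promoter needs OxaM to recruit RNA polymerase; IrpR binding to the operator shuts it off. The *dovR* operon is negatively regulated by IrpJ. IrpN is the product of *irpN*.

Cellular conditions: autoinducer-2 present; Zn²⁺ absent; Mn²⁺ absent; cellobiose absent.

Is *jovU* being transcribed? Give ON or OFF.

ON

Zn²⁺ is absent, so JovA is active.
No repressor is bound and JovA is active, so *irpN* is transcribed.
So IrpN is produced and active.
Cellobiose is absent, so OxaM is inactive.
Autoinducer-2 is present, so IrpR is inactive.
Required activator OxaM is absent, so *irpJ* is not transcribed.
So IrpJ is not produced.
With no repressor bound, *dovR* is transcribed.
So DovR is produced and active.
Mn²⁺ is absent, so YilJ is active.
No repressor is bound and IrpN and DovR and YilJ are active, so *jovU* is transcribed.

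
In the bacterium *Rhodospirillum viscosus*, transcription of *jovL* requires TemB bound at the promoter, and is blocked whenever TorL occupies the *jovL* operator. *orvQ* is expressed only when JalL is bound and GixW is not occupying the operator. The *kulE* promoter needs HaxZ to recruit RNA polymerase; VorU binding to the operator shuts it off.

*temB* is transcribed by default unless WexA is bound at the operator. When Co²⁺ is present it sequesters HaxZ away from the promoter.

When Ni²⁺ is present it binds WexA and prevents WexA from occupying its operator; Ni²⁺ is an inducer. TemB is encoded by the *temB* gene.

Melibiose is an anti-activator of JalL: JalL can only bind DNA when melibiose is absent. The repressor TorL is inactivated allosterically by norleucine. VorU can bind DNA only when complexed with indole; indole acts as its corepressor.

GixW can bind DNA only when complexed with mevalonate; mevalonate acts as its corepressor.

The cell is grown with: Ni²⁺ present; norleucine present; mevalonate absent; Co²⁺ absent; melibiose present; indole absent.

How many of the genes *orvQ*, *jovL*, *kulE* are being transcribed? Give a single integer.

Melibiose is present, so JalL is inactive.
Mevalonate is absent, so GixW is inactive.
Required activator JalL is absent, so *orvQ* is not transcribed.
→ *orvQ* is OFF.
Ni²⁺ is present, so WexA is inactive.
With no repressor bound, *temB* is transcribed.
So TemB is produced and active.
Norleucine is present, so TorL is inactive.
No repressor is bound and TemB is active, so *jovL* is transcribed.
→ *jovL* is ON.
Indole is absent, so VorU is inactive.
Co²⁺ is absent, so HaxZ is active.
No repressor is bound and HaxZ is active, so *kulE* is transcribed.
→ *kulE* is ON.
2 of the 3 genes are transcribed.

2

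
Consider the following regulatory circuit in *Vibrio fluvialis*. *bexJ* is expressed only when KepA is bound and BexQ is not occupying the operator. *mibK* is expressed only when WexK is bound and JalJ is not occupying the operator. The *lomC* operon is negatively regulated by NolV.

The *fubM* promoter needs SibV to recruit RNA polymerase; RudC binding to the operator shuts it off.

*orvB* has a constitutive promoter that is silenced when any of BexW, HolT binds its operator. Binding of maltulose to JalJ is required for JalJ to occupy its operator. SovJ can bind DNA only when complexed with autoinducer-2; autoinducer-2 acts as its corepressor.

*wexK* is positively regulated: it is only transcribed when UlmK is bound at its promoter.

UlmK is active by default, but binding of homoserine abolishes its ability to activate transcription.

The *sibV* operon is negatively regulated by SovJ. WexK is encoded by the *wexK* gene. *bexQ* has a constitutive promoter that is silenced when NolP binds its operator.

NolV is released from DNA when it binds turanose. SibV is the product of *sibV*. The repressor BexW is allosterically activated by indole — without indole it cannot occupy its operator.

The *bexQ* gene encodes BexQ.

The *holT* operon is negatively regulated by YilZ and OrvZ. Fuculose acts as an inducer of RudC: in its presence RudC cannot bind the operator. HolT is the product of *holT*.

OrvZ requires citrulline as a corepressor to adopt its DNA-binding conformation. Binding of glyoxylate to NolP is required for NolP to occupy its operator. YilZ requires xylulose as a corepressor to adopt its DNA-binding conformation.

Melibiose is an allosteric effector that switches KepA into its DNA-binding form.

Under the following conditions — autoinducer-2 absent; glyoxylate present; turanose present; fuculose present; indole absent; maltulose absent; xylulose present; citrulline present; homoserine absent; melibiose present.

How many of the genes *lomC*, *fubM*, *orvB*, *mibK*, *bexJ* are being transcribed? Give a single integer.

5

Turanose is present, so NolV is inactive.
With no repressor bound, *lomC* is transcribed.
→ *lomC* is ON.
Autoinducer-2 is absent, so SovJ is inactive.
With no repressor bound, *sibV* is transcribed.
So SibV is produced and active.
Fuculose is present, so RudC is inactive.
No repressor is bound and SibV is active, so *fubM* is transcribed.
→ *fubM* is ON.
Indole is absent, so BexW is inactive.
Xylulose is present, so YilZ is active.
Citrulline is present, so OrvZ is active.
With repressor YilZ bound, *holT* is not transcribed.
So HolT is not produced.
With no repressor bound, *orvB* is transcribed.
→ *orvB* is ON.
Maltulose is absent, so JalJ is inactive.
Homoserine is absent, so UlmK is active.
No repressor is bound and UlmK is active, so *wexK* is transcribed.
So WexK is produced and active.
No repressor is bound and WexK is active, so *mibK* is transcribed.
→ *mibK* is ON.
Glyoxylate is present, so NolP is active.
With repressor NolP bound, *bexQ* is not transcribed.
So BexQ is not produced.
Melibiose is present, so KepA is active.
No repressor is bound and KepA is active, so *bexJ* is transcribed.
→ *bexJ* is ON.
5 of the 5 genes are transcribed.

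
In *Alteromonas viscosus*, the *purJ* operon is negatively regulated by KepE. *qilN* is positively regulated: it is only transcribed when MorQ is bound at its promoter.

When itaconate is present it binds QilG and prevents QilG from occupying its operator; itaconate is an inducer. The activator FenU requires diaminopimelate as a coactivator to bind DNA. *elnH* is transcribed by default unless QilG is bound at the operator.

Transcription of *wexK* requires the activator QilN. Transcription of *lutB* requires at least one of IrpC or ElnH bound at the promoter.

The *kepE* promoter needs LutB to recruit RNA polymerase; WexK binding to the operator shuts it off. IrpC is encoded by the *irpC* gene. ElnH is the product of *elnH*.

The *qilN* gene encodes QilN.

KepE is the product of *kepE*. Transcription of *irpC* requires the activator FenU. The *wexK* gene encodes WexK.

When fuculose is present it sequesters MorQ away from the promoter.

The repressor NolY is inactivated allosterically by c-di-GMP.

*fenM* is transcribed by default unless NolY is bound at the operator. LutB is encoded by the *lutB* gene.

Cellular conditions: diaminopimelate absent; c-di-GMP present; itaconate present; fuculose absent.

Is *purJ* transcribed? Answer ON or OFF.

ON

Fuculose is absent, so MorQ is active.
No repressor is bound and MorQ is active, so *qilN* is transcribed.
So QilN is produced and active.
No repressor is bound and QilN is active, so *wexK* is transcribed.
So WexK is produced and active.
Diaminopimelate is absent, so FenU is inactive.
Required activator FenU is absent, so *irpC* is not transcribed.
So IrpC is not produced.
Itaconate is present, so QilG is inactive.
With no repressor bound, *elnH* is transcribed.
So ElnH is produced and active.
Activator ElnH is present, so *lutB* is transcribed.
So LutB is produced and active.
With repressor WexK bound, *kepE* is not transcribed.
So KepE is not produced.
With no repressor bound, *purJ* is transcribed.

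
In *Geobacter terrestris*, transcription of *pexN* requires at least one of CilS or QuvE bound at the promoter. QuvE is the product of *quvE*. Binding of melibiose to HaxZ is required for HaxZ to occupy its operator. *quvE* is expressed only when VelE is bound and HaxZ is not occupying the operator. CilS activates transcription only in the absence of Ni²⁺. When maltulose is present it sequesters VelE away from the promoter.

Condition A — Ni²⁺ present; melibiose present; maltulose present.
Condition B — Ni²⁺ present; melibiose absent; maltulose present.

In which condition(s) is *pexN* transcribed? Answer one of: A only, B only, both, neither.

Condition A:
Ni²⁺ is present, so CilS is inactive.
Melibiose is present, so HaxZ is active.
Maltulose is present, so VelE is inactive.
With repressor HaxZ bound, *quvE* is not transcribed.
So QuvE is not produced.
No activator is available at the *pexN* promoter, so *pexN* is not transcribed.
→ *pexN* is OFF in A.
Condition B:
Ni²⁺ is present, so CilS is inactive.
Melibiose is absent, so HaxZ is inactive.
Maltulose is present, so VelE is inactive.
Required activator VelE is absent, so *quvE* is not transcribed.
So QuvE is not produced.
No activator is available at the *pexN* promoter, so *pexN* is not transcribed.
→ *pexN* is OFF in B.

neither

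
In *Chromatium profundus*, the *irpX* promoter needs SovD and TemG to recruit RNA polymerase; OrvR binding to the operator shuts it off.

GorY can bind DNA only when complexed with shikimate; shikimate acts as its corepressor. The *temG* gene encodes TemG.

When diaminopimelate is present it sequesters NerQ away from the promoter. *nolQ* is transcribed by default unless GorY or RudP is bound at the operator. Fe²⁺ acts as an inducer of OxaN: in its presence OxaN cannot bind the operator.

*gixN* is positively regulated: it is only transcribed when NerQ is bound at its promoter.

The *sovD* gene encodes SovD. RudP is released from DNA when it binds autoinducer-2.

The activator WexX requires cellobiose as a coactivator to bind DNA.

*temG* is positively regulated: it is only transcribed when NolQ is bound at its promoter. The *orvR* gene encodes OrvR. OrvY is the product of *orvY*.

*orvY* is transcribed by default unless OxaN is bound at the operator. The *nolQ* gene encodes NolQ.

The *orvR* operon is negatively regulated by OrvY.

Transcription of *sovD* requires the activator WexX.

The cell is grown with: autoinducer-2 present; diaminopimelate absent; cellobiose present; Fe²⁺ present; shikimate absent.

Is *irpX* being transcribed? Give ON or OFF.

Cellobiose is present, so WexX is active.
No repressor is bound and WexX is active, so *sovD* is transcribed.
So SovD is produced and active.
Fe²⁺ is present, so OxaN is inactive.
With no repressor bound, *orvY* is transcribed.
So OrvY is produced and active.
With repressor OrvY bound, *orvR* is not transcribed.
So OrvR is not produced.
Shikimate is absent, so GorY is inactive.
Autoinducer-2 is present, so RudP is inactive.
With no repressor bound, *nolQ* is transcribed.
So NolQ is produced and active.
No repressor is bound and NolQ is active, so *temG* is transcribed.
So TemG is produced and active.
No repressor is bound and SovD and TemG are active, so *irpX* is transcribed.

ON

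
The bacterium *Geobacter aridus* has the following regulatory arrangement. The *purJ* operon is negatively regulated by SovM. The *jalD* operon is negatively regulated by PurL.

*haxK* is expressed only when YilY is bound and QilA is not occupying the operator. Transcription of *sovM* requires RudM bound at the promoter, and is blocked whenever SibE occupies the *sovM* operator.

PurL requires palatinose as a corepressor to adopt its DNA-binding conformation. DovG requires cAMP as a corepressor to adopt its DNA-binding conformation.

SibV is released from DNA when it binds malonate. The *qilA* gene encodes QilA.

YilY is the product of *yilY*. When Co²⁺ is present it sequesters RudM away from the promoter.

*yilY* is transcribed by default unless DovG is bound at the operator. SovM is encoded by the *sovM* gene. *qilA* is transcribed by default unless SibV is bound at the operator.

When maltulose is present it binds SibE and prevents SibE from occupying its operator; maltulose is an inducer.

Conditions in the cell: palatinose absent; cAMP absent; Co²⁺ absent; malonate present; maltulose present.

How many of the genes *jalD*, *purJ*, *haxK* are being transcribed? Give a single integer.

1

Palatinose is absent, so PurL is inactive.
With no repressor bound, *jalD* is transcribed.
→ *jalD* is ON.
Maltulose is present, so SibE is inactive.
Co²⁺ is absent, so RudM is active.
No repressor is bound and RudM is active, so *sovM* is transcribed.
So SovM is produced and active.
With repressor SovM bound, *purJ* is not transcribed.
→ *purJ* is OFF.
cAMP is absent, so DovG is inactive.
With no repressor bound, *yilY* is transcribed.
So YilY is produced and active.
Malonate is present, so SibV is inactive.
With no repressor bound, *qilA* is transcribed.
So QilA is produced and active.
With repressor QilA bound, *haxK* is not transcribed.
→ *haxK* is OFF.
1 of the 3 genes is transcribed.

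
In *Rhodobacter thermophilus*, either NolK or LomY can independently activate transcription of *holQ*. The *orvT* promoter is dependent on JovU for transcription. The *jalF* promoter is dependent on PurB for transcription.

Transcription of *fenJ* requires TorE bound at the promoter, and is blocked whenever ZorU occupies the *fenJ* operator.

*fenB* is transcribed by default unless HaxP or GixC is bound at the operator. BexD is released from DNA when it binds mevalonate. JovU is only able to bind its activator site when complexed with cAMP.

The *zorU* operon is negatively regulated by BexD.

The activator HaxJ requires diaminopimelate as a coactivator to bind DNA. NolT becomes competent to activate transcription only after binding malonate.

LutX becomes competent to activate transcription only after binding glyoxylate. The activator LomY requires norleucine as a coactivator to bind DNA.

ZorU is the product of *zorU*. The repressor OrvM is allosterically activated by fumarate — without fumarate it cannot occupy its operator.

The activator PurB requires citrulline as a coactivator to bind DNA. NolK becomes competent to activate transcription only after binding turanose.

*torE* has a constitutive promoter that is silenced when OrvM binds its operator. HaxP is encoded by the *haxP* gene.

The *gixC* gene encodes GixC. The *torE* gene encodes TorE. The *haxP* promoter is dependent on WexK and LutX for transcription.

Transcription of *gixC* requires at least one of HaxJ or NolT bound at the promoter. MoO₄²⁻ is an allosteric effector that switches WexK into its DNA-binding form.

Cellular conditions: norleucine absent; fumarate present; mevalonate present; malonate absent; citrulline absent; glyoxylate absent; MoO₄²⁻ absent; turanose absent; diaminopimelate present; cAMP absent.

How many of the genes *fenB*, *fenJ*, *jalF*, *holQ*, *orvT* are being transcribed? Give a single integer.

MoO₄²⁻ is absent, so WexK is inactive.
Glyoxylate is absent, so LutX is inactive.
Required activator WexK is absent, so *haxP* is not transcribed.
So HaxP is not produced.
Diaminopimelate is present, so HaxJ is active.
Malonate is absent, so NolT is inactive.
Activator HaxJ is present, so *gixC* is transcribed.
So GixC is produced and active.
With repressor GixC bound, *fenB* is not transcribed.
→ *fenB* is OFF.
Fumarate is present, so OrvM is active.
With repressor OrvM bound, *torE* is not transcribed.
So TorE is not produced.
Mevalonate is present, so BexD is inactive.
With no repressor bound, *zorU* is transcribed.
So ZorU is produced and active.
With repressor ZorU bound, *fenJ* is not transcribed.
→ *fenJ* is OFF.
Citrulline is absent, so PurB is inactive.
Required activator PurB is absent, so *jalF* is not transcribed.
→ *jalF* is OFF.
Turanose is absent, so NolK is inactive.
Norleucine is absent, so LomY is inactive.
No activator is available at the *holQ* promoter, so *holQ* is not transcribed.
→ *holQ* is OFF.
cAMP is absent, so JovU is inactive.
Required activator JovU is absent, so *orvT* is not transcribed.
→ *orvT* is OFF.
0 of the 5 genes are transcribed.

0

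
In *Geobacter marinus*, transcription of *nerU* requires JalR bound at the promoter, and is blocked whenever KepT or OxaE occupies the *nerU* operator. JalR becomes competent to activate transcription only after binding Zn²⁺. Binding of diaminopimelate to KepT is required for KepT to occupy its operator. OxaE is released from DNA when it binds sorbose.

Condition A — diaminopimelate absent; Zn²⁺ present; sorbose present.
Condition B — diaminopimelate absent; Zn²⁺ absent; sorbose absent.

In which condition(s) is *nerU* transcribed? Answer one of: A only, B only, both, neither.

Condition A:
Diaminopimelate is absent, so KepT is inactive.
Zn²⁺ is present, so JalR is active.
Sorbose is present, so OxaE is inactive.
No repressor is bound and JalR is active, so *nerU* is transcribed.
→ *nerU* is ON in A.
Condition B:
Diaminopimelate is absent, so KepT is inactive.
Zn²⁺ is absent, so JalR is inactive.
Sorbose is absent, so OxaE is active.
With repressor OxaE bound, *nerU* is not transcribed.
→ *nerU* is OFF in B.

A only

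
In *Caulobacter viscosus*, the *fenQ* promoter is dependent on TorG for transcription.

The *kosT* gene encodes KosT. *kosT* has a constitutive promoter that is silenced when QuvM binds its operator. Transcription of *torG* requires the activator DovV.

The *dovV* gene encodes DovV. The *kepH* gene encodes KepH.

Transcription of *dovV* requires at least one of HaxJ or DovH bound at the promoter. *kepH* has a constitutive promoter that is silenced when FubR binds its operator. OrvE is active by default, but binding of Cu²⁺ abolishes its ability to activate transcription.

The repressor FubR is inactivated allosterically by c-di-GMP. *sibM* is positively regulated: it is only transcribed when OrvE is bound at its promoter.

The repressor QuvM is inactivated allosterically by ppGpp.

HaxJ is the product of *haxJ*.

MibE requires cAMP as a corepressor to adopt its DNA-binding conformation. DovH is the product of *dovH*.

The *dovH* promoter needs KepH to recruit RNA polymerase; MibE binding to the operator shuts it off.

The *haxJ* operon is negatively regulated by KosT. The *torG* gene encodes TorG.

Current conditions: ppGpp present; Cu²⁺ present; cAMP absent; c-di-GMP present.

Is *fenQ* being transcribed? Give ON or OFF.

ppGpp is present, so QuvM is inactive.
With no repressor bound, *kosT* is transcribed.
So KosT is produced and active.
With repressor KosT bound, *haxJ* is not transcribed.
So HaxJ is not produced.
c-di-GMP is present, so FubR is inactive.
With no repressor bound, *kepH* is transcribed.
So KepH is produced and active.
cAMP is absent, so MibE is inactive.
No repressor is bound and KepH is active, so *dovH* is transcribed.
So DovH is produced and active.
Activator DovH is present, so *dovV* is transcribed.
So DovV is produced and active.
No repressor is bound and DovV is active, so *torG* is transcribed.
So TorG is produced and active.
No repressor is bound and TorG is active, so *fenQ* is transcribed.

ON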